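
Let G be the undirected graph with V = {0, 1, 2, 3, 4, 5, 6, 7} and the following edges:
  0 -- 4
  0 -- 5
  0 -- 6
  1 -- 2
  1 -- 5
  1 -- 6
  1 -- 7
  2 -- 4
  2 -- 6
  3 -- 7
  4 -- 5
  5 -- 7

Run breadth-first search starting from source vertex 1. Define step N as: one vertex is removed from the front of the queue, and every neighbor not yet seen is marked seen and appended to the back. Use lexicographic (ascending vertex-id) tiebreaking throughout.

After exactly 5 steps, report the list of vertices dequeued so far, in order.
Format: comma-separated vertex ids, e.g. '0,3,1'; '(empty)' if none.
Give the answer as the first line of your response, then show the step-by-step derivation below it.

1,2,5,6,7

step 1: dequeue 1; queue=[2,5,6,7]; order=1
step 2: dequeue 2; queue=[5,6,7,4]; order=1,2
step 3: dequeue 5; queue=[6,7,4,0]; order=1,2,5
step 4: dequeue 6; queue=[7,4,0]; order=1,2,5,6
step 5: dequeue 7; queue=[4,0,3]; order=1,2,5,6,7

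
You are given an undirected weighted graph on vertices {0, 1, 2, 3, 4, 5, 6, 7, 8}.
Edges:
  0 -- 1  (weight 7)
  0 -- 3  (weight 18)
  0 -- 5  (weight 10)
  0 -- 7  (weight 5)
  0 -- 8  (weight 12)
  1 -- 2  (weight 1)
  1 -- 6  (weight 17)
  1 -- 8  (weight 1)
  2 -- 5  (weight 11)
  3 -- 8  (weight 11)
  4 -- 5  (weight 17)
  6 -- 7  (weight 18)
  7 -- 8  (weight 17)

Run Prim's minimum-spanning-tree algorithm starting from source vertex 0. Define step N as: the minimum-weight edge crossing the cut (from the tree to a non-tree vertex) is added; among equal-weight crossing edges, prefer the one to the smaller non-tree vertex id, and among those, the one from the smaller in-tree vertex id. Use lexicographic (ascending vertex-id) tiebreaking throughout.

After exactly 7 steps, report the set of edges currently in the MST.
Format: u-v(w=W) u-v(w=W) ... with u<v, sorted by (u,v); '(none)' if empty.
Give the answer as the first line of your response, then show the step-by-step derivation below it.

0-1(w=7) 0-5(w=10) 0-7(w=5) 1-2(w=1) 1-8(w=1) 3-8(w=11) 4-5(w=17)

step 1: add edge 0-7 (w=5); MST = {0-7(w=5)}
step 2: add edge 0-1 (w=7); MST = {0-1(w=7) 0-7(w=5)}
step 3: add edge 1-2 (w=1); MST = {0-1(w=7) 0-7(w=5) 1-2(w=1)}
step 4: add edge 1-8 (w=1); MST = {0-1(w=7) 0-7(w=5) 1-2(w=1) 1-8(w=1)}
step 5: add edge 0-5 (w=10); MST = {0-1(w=7) 0-5(w=10) 0-7(w=5) 1-2(w=1) 1-8(w=1)}
step 6: add edge 3-8 (w=11); MST = {0-1(w=7) 0-5(w=10) 0-7(w=5) 1-2(w=1) 1-8(w=1) 3-8(w=11)}
step 7: add edge 4-5 (w=17); MST = {0-1(w=7) 0-5(w=10) 0-7(w=5) 1-2(w=1) 1-8(w=1) 3-8(w=11) 4-5(w=17)}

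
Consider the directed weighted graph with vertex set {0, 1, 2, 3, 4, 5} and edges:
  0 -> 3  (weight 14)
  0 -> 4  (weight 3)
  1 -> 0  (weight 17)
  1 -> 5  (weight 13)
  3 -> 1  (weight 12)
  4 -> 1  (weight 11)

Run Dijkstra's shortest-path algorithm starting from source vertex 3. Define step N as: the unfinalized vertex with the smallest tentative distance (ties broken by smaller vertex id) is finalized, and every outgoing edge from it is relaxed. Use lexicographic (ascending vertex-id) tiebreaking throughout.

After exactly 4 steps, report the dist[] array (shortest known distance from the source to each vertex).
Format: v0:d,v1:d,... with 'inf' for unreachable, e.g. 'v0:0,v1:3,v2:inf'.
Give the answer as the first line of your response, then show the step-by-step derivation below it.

v0:29,v1:12,v2:inf,v3:0,v4:32,v5:25

step 1: dist = v0:inf,v1:12,v2:inf,v3:0,v4:inf,v5:inf
step 2: dist = v0:29,v1:12,v2:inf,v3:0,v4:inf,v5:25
step 3: dist = v0:29,v1:12,v2:inf,v3:0,v4:inf,v5:25
step 4: dist = v0:29,v1:12,v2:inf,v3:0,v4:32,v5:25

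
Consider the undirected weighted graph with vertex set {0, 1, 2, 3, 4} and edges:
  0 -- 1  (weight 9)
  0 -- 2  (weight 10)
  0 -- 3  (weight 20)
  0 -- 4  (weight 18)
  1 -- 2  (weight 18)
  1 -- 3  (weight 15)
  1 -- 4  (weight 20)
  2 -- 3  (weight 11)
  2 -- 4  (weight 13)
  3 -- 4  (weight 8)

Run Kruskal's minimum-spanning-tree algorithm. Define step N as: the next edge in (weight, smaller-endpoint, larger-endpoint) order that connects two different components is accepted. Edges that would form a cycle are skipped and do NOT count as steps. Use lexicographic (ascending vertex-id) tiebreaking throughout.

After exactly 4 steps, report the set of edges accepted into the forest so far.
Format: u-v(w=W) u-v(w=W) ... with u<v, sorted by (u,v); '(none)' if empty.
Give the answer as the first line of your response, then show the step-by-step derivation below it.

0-1(w=9) 0-2(w=10) 2-3(w=11) 3-4(w=8)

step 1: add edge 3-4 (w=8); MST = {3-4(w=8)}
step 2: add edge 0-1 (w=9); MST = {0-1(w=9) 3-4(w=8)}
step 3: add edge 0-2 (w=10); MST = {0-1(w=9) 0-2(w=10) 3-4(w=8)}
step 4: add edge 2-3 (w=11); MST = {0-1(w=9) 0-2(w=10) 2-3(w=11) 3-4(w=8)}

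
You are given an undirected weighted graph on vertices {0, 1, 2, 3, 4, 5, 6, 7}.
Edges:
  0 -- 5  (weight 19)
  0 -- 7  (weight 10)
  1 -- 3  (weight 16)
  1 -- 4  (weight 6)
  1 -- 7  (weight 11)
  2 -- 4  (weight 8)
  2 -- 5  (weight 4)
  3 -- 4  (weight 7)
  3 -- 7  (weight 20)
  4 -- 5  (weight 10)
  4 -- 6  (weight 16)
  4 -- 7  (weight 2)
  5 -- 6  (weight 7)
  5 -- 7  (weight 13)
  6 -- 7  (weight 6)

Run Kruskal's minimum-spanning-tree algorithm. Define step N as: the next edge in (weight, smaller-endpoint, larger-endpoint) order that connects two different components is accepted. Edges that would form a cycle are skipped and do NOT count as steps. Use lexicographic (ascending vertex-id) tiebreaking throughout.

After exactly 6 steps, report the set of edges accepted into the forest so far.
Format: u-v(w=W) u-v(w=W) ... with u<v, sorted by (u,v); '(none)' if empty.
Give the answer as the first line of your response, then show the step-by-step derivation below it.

1-4(w=6) 2-5(w=4) 3-4(w=7) 4-7(w=2) 5-6(w=7) 6-7(w=6)

step 1: add edge 4-7 (w=2); MST = {4-7(w=2)}
step 2: add edge 2-5 (w=4); MST = {2-5(w=4) 4-7(w=2)}
step 3: add edge 1-4 (w=6); MST = {1-4(w=6) 2-5(w=4) 4-7(w=2)}
step 4: add edge 6-7 (w=6); MST = {1-4(w=6) 2-5(w=4) 4-7(w=2) 6-7(w=6)}
step 5: add edge 3-4 (w=7); MST = {1-4(w=6) 2-5(w=4) 3-4(w=7) 4-7(w=2) 6-7(w=6)}
step 6: add edge 5-6 (w=7); MST = {1-4(w=6) 2-5(w=4) 3-4(w=7) 4-7(w=2) 5-6(w=7) 6-7(w=6)}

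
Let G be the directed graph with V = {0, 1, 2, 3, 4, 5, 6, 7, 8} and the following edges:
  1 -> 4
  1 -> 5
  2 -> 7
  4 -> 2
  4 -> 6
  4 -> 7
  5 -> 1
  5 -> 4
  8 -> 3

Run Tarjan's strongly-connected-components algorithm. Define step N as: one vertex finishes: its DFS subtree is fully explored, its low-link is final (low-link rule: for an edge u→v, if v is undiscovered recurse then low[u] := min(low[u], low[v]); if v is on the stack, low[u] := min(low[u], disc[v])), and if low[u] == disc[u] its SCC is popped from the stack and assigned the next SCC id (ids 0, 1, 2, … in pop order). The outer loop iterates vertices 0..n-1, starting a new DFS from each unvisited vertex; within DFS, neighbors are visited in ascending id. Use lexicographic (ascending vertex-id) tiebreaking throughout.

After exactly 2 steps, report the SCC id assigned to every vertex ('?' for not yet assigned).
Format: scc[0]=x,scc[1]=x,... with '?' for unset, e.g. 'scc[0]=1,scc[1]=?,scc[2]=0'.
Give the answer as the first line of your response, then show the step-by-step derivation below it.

scc[0]=0,scc[1]=?,scc[2]=?,scc[3]=?,scc[4]=?,scc[5]=?,scc[6]=?,scc[7]=1,scc[8]=?

step 1: low=(low[0]=0,low[1]=?,low[2]=?,low[3]=?,low[4]=?,low[5]=?,low[6]=?,low[7]=?,low[8]=?); scc=(scc[0]=0,scc[1]=?,scc[2]=?,scc[3]=?,scc[4]=?,scc[5]=?,scc[6]=?,scc[7]=?,scc[8]=?)
step 2: low=(low[0]=0,low[1]=1,low[2]=3,low[3]=?,low[4]=2,low[5]=?,low[6]=?,low[7]=4,low[8]=?); scc=(scc[0]=0,scc[1]=?,scc[2]=?,scc[3]=?,scc[4]=?,scc[5]=?,scc[6]=?,scc[7]=1,scc[8]=?)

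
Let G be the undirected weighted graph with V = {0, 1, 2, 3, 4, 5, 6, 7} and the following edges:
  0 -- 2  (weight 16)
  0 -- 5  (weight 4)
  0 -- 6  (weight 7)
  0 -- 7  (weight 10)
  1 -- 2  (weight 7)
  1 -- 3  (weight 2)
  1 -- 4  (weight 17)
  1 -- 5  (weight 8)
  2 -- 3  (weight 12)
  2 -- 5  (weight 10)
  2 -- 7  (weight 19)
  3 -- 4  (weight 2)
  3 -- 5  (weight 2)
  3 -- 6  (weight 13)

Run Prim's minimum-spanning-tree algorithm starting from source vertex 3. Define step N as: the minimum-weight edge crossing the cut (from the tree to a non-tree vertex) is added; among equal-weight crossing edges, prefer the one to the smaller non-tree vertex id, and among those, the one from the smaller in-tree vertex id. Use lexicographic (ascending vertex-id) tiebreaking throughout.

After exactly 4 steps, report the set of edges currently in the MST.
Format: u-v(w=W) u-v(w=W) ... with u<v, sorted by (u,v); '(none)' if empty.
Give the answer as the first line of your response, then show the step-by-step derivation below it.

0-5(w=4) 1-3(w=2) 3-4(w=2) 3-5(w=2)

step 1: add edge 1-3 (w=2); MST = {1-3(w=2)}
step 2: add edge 3-4 (w=2); MST = {1-3(w=2) 3-4(w=2)}
step 3: add edge 3-5 (w=2); MST = {1-3(w=2) 3-4(w=2) 3-5(w=2)}
step 4: add edge 0-5 (w=4); MST = {0-5(w=4) 1-3(w=2) 3-4(w=2) 3-5(w=2)}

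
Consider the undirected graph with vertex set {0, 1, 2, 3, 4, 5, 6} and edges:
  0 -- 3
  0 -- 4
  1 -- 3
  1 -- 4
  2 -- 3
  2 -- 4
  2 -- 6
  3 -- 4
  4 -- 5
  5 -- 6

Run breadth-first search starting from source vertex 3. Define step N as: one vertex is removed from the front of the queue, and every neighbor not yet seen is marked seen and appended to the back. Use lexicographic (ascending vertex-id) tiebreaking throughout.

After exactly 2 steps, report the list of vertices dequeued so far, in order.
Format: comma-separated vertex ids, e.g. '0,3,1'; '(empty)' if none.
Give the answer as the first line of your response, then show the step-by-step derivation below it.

3,0

step 1: dequeue 3; queue=[0,1,2,4]; order=3
step 2: dequeue 0; queue=[1,2,4]; order=3,0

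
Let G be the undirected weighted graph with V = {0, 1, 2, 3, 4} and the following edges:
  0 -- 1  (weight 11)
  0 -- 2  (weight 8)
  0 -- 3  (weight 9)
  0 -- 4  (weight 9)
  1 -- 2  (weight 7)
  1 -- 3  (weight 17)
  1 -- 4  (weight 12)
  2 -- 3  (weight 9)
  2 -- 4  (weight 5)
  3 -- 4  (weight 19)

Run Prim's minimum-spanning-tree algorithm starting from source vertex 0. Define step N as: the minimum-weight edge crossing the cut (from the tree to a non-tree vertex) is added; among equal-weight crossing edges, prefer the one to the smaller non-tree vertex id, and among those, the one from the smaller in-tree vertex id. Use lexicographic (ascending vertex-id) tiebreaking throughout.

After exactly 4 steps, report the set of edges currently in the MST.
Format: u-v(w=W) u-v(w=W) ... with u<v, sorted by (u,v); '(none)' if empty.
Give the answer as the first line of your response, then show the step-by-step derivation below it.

0-2(w=8) 0-3(w=9) 1-2(w=7) 2-4(w=5)

step 1: add edge 0-2 (w=8); MST = {0-2(w=8)}
step 2: add edge 2-4 (w=5); MST = {0-2(w=8) 2-4(w=5)}
step 3: add edge 1-2 (w=7); MST = {0-2(w=8) 1-2(w=7) 2-4(w=5)}
step 4: add edge 0-3 (w=9); MST = {0-2(w=8) 0-3(w=9) 1-2(w=7) 2-4(w=5)}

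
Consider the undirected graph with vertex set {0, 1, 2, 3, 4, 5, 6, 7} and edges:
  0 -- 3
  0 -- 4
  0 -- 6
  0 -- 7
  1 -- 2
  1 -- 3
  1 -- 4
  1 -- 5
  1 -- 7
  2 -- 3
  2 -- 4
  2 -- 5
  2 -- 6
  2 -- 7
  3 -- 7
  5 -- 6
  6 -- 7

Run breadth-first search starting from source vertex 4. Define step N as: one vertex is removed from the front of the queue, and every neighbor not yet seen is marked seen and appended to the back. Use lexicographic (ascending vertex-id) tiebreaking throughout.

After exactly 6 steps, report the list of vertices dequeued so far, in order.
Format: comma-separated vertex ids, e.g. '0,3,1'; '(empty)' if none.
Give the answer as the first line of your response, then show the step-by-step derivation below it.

4,0,1,2,3,6

step 1: dequeue 4; queue=[0,1,2]; order=4
step 2: dequeue 0; queue=[1,2,3,6,7]; order=4,0
step 3: dequeue 1; queue=[2,3,6,7,5]; order=4,0,1
step 4: dequeue 2; queue=[3,6,7,5]; order=4,0,1,2
step 5: dequeue 3; queue=[6,7,5]; order=4,0,1,2,3
step 6: dequeue 6; queue=[7,5]; order=4,0,1,2,3,6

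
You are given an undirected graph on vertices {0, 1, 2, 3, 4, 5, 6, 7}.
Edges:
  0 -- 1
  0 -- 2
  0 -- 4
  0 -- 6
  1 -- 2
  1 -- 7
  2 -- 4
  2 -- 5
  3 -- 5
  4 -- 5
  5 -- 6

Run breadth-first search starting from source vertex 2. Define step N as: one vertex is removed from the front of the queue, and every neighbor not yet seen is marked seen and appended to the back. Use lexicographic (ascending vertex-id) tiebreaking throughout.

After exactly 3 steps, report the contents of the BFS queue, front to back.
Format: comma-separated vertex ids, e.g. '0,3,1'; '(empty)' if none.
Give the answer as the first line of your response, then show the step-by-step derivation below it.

4,5,6,7

step 1: dequeue 2; queue=[0,1,4,5]; order=2
step 2: dequeue 0; queue=[1,4,5,6]; order=2,0
step 3: dequeue 1; queue=[4,5,6,7]; order=2,0,1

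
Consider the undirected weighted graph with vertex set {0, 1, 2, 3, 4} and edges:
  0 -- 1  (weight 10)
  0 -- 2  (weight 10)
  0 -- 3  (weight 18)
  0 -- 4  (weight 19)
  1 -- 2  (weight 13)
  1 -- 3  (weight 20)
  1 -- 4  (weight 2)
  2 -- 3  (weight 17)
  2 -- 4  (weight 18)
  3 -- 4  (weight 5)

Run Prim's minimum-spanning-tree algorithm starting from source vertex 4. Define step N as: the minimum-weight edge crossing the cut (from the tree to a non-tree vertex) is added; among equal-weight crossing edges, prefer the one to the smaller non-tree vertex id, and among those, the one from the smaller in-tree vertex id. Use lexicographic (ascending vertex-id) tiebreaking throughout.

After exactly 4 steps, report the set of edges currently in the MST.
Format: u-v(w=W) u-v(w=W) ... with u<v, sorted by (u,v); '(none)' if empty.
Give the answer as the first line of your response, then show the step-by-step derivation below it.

0-1(w=10) 0-2(w=10) 1-4(w=2) 3-4(w=5)

step 1: add edge 1-4 (w=2); MST = {1-4(w=2)}
step 2: add edge 3-4 (w=5); MST = {1-4(w=2) 3-4(w=5)}
step 3: add edge 0-1 (w=10); MST = {0-1(w=10) 1-4(w=2) 3-4(w=5)}
step 4: add edge 0-2 (w=10); MST = {0-1(w=10) 0-2(w=10) 1-4(w=2) 3-4(w=5)}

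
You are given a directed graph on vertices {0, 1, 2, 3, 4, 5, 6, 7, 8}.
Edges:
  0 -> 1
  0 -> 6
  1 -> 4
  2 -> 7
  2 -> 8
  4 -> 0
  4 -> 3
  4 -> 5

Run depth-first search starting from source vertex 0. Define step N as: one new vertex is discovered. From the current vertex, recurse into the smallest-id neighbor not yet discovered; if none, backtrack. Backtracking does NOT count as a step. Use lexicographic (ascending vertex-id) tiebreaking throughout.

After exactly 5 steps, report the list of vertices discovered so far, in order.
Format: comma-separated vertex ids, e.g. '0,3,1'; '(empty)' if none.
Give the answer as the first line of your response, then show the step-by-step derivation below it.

0,1,4,3,5

step 1: discover 0; path=0; order=0
step 2: discover 1; path=0>1; order=0,1
step 3: discover 4; path=0>1>4; order=0,1,4
step 4: discover 3; path=0>1>4>3; order=0,1,4,3
step 5: discover 5; path=0>1>4>5; order=0,1,4,3,5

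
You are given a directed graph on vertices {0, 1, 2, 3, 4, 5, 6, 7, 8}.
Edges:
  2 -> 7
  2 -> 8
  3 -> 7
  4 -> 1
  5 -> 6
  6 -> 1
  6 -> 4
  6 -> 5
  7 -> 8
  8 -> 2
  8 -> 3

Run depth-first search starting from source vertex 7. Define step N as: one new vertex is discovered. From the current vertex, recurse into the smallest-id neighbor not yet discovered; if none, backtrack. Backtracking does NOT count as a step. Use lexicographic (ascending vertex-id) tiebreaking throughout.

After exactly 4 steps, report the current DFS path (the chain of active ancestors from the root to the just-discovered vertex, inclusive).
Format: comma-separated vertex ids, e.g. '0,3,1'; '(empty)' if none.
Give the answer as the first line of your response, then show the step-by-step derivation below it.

7,8,3

step 1: discover 7; path=7; order=7
step 2: discover 8; path=7>8; order=7,8
step 3: discover 2; path=7>8>2; order=7,8,2
step 4: discover 3; path=7>8>3; order=7,8,2,3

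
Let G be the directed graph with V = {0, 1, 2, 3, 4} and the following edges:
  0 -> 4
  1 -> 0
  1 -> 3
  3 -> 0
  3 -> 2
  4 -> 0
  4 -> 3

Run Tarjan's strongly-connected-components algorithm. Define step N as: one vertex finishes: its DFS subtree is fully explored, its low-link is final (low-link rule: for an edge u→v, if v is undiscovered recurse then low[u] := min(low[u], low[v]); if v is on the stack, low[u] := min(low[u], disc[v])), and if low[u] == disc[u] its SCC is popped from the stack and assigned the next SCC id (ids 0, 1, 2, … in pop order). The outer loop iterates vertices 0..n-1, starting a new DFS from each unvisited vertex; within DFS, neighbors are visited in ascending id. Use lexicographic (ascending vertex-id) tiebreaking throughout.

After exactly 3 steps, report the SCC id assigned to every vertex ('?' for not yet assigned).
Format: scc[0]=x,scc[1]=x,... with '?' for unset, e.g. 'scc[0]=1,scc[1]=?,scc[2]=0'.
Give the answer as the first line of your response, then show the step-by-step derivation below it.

scc[0]=?,scc[1]=?,scc[2]=0,scc[3]=?,scc[4]=?

step 1: low=(low[0]=0,low[1]=?,low[2]=3,low[3]=0,low[4]=0); scc=(scc[0]=?,scc[1]=?,scc[2]=0,scc[3]=?,scc[4]=?)
step 2: low=(low[0]=0,low[1]=?,low[2]=3,low[3]=0,low[4]=0); scc=(scc[0]=?,scc[1]=?,scc[2]=0,scc[3]=?,scc[4]=?)
step 3: low=(low[0]=0,low[1]=?,low[2]=3,low[3]=0,low[4]=0); scc=(scc[0]=?,scc[1]=?,scc[2]=0,scc[3]=?,scc[4]=?)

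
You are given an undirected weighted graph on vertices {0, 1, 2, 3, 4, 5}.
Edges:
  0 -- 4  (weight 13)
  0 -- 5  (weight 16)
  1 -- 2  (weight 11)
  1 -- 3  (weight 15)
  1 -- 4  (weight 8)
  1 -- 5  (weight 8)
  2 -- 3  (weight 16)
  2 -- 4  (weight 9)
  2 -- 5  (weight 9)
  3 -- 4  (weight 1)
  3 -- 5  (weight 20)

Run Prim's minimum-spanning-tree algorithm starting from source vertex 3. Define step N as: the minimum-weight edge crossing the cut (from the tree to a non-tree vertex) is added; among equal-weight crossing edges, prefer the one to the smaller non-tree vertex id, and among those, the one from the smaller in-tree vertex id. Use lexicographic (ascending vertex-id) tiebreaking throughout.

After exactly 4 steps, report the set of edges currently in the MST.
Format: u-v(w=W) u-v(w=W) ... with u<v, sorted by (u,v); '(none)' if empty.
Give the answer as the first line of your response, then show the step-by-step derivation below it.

1-4(w=8) 1-5(w=8) 2-4(w=9) 3-4(w=1)

step 1: add edge 3-4 (w=1); MST = {3-4(w=1)}
step 2: add edge 1-4 (w=8); MST = {1-4(w=8) 3-4(w=1)}
step 3: add edge 1-5 (w=8); MST = {1-4(w=8) 1-5(w=8) 3-4(w=1)}
step 4: add edge 2-4 (w=9); MST = {1-4(w=8) 1-5(w=8) 2-4(w=9) 3-4(w=1)}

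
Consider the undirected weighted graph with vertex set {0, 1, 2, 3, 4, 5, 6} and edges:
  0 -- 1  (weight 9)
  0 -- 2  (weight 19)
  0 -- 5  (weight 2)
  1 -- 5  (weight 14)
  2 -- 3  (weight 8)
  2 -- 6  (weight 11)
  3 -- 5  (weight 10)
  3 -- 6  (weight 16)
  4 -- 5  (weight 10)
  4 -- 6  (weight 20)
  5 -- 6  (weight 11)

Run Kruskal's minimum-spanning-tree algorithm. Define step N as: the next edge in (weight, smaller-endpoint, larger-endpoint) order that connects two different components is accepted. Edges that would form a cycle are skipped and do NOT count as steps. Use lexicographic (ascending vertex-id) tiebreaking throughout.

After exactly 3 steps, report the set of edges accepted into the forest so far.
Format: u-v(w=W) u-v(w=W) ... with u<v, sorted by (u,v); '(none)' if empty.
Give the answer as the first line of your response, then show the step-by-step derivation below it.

0-1(w=9) 0-5(w=2) 2-3(w=8)

step 1: add edge 0-5 (w=2); MST = {0-5(w=2)}
step 2: add edge 2-3 (w=8); MST = {0-5(w=2) 2-3(w=8)}
step 3: add edge 0-1 (w=9); MST = {0-1(w=9) 0-5(w=2) 2-3(w=8)}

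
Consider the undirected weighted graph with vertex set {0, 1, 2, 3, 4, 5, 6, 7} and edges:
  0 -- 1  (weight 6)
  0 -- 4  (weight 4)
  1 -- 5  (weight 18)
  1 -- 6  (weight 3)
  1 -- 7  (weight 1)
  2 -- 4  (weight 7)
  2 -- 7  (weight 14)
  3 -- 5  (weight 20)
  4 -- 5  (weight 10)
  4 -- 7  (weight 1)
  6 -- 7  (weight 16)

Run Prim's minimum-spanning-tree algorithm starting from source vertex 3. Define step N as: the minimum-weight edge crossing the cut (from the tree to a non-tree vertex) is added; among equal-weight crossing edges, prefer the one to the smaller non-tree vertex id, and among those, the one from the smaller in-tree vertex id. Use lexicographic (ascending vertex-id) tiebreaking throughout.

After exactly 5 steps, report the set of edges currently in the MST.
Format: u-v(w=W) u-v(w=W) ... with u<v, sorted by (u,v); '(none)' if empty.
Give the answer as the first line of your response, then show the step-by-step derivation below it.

1-6(w=3) 1-7(w=1) 3-5(w=20) 4-5(w=10) 4-7(w=1)

step 1: add edge 3-5 (w=20); MST = {3-5(w=20)}
step 2: add edge 4-5 (w=10); MST = {3-5(w=20) 4-5(w=10)}
step 3: add edge 4-7 (w=1); MST = {3-5(w=20) 4-5(w=10) 4-7(w=1)}
step 4: add edge 1-7 (w=1); MST = {1-7(w=1) 3-5(w=20) 4-5(w=10) 4-7(w=1)}
step 5: add edge 1-6 (w=3); MST = {1-6(w=3) 1-7(w=1) 3-5(w=20) 4-5(w=10) 4-7(w=1)}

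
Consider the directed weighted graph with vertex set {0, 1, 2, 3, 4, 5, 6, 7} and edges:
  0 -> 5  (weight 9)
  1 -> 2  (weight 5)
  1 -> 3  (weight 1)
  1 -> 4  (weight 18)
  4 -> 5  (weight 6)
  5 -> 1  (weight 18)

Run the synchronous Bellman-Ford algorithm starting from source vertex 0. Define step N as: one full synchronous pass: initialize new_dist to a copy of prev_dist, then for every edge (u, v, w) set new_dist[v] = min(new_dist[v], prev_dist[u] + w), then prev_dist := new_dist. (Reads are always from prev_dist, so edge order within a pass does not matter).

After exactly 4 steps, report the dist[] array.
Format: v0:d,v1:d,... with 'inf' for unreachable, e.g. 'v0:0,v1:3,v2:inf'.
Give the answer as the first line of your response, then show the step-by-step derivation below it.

v0:0,v1:27,v2:32,v3:28,v4:45,v5:9,v6:inf,v7:inf

step 1: dist = v0:0,v1:inf,v2:inf,v3:inf,v4:inf,v5:9,v6:inf,v7:inf
step 2: dist = v0:0,v1:27,v2:inf,v3:inf,v4:inf,v5:9,v6:inf,v7:inf
step 3: dist = v0:0,v1:27,v2:32,v3:28,v4:45,v5:9,v6:inf,v7:inf
step 4: dist = v0:0,v1:27,v2:32,v3:28,v4:45,v5:9,v6:inf,v7:inf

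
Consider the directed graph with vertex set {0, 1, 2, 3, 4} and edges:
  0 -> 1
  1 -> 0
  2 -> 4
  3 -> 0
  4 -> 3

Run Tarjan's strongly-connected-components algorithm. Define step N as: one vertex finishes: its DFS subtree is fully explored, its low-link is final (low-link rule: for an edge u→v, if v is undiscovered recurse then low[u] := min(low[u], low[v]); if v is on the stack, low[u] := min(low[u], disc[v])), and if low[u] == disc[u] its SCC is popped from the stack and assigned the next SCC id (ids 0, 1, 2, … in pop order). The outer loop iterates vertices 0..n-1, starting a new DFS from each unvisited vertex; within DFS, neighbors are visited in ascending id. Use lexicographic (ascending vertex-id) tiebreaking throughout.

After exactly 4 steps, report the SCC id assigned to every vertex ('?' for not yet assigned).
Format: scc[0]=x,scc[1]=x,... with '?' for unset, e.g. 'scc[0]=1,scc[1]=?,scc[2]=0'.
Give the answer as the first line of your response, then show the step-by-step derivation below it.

scc[0]=0,scc[1]=0,scc[2]=?,scc[3]=1,scc[4]=2

step 1: low=(low[0]=0,low[1]=0,low[2]=?,low[3]=?,low[4]=?); scc=(scc[0]=?,scc[1]=?,scc[2]=?,scc[3]=?,scc[4]=?)
step 2: low=(low[0]=0,low[1]=0,low[2]=?,low[3]=?,low[4]=?); scc=(scc[0]=0,scc[1]=0,scc[2]=?,scc[3]=?,scc[4]=?)
step 3: low=(low[0]=0,low[1]=0,low[2]=2,low[3]=4,low[4]=3); scc=(scc[0]=0,scc[1]=0,scc[2]=?,scc[3]=1,scc[4]=?)
step 4: low=(low[0]=0,low[1]=0,low[2]=2,low[3]=4,low[4]=3); scc=(scc[0]=0,scc[1]=0,scc[2]=?,scc[3]=1,scc[4]=2)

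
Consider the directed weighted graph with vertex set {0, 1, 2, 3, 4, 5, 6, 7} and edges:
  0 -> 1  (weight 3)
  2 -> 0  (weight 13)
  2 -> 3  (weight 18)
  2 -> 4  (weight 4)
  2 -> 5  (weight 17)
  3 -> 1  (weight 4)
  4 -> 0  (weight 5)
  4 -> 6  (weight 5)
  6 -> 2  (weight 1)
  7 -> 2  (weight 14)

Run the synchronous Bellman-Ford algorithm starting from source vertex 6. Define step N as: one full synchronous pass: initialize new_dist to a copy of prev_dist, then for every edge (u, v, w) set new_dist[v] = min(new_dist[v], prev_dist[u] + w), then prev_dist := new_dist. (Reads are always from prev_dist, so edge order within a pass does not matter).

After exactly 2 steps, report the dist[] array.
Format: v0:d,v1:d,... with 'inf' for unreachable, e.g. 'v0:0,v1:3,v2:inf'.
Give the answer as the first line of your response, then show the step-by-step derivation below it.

v0:14,v1:inf,v2:1,v3:19,v4:5,v5:18,v6:0,v7:inf

step 1: dist = v0:inf,v1:inf,v2:1,v3:inf,v4:inf,v5:inf,v6:0,v7:inf
step 2: dist = v0:14,v1:inf,v2:1,v3:19,v4:5,v5:18,v6:0,v7:inf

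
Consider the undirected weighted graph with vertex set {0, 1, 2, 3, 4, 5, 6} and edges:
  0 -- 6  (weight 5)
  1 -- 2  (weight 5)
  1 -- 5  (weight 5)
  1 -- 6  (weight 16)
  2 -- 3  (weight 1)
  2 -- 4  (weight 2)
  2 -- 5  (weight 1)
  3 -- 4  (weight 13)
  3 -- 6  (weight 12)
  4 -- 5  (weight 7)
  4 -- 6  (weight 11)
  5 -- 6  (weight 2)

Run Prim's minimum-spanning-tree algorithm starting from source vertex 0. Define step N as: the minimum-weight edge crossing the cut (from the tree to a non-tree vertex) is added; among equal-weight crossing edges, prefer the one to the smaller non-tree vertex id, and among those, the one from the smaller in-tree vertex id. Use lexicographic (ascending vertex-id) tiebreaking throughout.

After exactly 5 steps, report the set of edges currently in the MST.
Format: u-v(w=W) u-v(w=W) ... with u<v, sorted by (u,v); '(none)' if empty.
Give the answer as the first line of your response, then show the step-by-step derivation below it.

0-6(w=5) 2-3(w=1) 2-4(w=2) 2-5(w=1) 5-6(w=2)

step 1: add edge 0-6 (w=5); MST = {0-6(w=5)}
step 2: add edge 5-6 (w=2); MST = {0-6(w=5) 5-6(w=2)}
step 3: add edge 2-5 (w=1); MST = {0-6(w=5) 2-5(w=1) 5-6(w=2)}
step 4: add edge 2-3 (w=1); MST = {0-6(w=5) 2-3(w=1) 2-5(w=1) 5-6(w=2)}
step 5: add edge 2-4 (w=2); MST = {0-6(w=5) 2-3(w=1) 2-4(w=2) 2-5(w=1) 5-6(w=2)}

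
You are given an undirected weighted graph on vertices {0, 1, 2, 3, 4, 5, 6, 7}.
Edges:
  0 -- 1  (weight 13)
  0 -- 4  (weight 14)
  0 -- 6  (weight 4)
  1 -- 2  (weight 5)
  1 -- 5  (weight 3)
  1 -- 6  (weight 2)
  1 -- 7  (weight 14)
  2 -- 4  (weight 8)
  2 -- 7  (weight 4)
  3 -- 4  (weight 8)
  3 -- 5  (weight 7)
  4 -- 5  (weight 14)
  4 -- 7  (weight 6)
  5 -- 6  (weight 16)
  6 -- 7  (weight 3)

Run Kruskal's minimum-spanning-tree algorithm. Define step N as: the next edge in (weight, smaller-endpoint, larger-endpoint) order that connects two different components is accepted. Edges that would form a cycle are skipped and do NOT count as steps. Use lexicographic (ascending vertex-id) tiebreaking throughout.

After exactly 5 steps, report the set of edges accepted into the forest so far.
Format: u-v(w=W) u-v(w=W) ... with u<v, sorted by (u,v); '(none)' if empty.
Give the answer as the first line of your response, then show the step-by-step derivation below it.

0-6(w=4) 1-5(w=3) 1-6(w=2) 2-7(w=4) 6-7(w=3)

step 1: add edge 1-6 (w=2); MST = {1-6(w=2)}
step 2: add edge 1-5 (w=3); MST = {1-5(w=3) 1-6(w=2)}
step 3: add edge 6-7 (w=3); MST = {1-5(w=3) 1-6(w=2) 6-7(w=3)}
step 4: add edge 0-6 (w=4); MST = {0-6(w=4) 1-5(w=3) 1-6(w=2) 6-7(w=3)}
step 5: add edge 2-7 (w=4); MST = {0-6(w=4) 1-5(w=3) 1-6(w=2) 2-7(w=4) 6-7(w=3)}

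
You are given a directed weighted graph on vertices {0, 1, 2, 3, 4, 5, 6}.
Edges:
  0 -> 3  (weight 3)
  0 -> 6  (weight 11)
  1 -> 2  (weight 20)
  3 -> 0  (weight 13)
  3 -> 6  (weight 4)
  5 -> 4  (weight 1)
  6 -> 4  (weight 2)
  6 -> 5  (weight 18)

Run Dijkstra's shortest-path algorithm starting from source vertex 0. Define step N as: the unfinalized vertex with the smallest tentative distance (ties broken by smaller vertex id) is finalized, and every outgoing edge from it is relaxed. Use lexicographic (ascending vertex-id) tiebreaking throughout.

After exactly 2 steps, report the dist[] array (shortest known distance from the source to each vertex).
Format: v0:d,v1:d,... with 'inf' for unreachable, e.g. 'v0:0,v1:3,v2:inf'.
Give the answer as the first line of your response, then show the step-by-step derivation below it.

v0:0,v1:inf,v2:inf,v3:3,v4:inf,v5:inf,v6:7

step 1: dist = v0:0,v1:inf,v2:inf,v3:3,v4:inf,v5:inf,v6:11
step 2: dist = v0:0,v1:inf,v2:inf,v3:3,v4:inf,v5:inf,v6:7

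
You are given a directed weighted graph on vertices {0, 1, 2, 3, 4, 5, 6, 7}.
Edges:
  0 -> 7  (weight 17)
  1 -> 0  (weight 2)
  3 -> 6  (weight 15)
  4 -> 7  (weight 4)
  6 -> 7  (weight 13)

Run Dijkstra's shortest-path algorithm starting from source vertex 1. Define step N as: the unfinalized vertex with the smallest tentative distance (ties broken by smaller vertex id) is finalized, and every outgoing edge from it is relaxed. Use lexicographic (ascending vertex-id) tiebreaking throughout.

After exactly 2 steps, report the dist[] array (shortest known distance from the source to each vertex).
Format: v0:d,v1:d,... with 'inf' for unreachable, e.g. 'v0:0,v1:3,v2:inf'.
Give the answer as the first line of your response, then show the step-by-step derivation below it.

v0:2,v1:0,v2:inf,v3:inf,v4:inf,v5:inf,v6:inf,v7:19

step 1: dist = v0:2,v1:0,v2:inf,v3:inf,v4:inf,v5:inf,v6:inf,v7:inf
step 2: dist = v0:2,v1:0,v2:inf,v3:inf,v4:inf,v5:inf,v6:inf,v7:19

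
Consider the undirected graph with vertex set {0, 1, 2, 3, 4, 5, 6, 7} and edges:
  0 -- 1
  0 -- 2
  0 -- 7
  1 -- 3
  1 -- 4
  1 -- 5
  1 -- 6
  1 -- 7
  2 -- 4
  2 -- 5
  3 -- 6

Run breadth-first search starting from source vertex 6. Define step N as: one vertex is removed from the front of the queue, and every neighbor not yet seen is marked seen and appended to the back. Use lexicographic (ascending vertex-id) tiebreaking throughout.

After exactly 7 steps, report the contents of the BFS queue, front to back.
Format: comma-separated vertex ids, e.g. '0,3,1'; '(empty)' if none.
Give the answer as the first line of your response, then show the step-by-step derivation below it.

2

step 1: dequeue 6; queue=[1,3]; order=6
step 2: dequeue 1; queue=[3,0,4,5,7]; order=6,1
step 3: dequeue 3; queue=[0,4,5,7]; order=6,1,3
step 4: dequeue 0; queue=[4,5,7,2]; order=6,1,3,0
step 5: dequeue 4; queue=[5,7,2]; order=6,1,3,0,4
step 6: dequeue 5; queue=[7,2]; order=6,1,3,0,4,5
step 7: dequeue 7; queue=[2]; order=6,1,3,0,4,5,7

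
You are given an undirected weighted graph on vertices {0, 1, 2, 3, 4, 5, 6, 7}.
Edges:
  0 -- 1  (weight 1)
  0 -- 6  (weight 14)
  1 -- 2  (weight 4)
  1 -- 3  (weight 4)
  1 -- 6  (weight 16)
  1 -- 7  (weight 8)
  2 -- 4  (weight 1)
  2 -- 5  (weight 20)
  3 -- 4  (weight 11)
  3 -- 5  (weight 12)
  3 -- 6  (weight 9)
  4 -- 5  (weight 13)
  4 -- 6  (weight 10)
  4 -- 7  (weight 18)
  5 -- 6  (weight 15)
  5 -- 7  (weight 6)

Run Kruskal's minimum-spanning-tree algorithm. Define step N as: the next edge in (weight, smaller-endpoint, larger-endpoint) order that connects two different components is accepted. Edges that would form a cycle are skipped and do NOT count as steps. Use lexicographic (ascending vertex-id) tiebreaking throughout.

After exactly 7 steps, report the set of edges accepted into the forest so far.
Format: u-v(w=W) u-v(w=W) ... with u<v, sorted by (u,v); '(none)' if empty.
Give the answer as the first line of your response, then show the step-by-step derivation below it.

0-1(w=1) 1-2(w=4) 1-3(w=4) 1-7(w=8) 2-4(w=1) 3-6(w=9) 5-7(w=6)

step 1: add edge 0-1 (w=1); MST = {0-1(w=1)}
step 2: add edge 2-4 (w=1); MST = {0-1(w=1) 2-4(w=1)}
step 3: add edge 1-2 (w=4); MST = {0-1(w=1) 1-2(w=4) 2-4(w=1)}
step 4: add edge 1-3 (w=4); MST = {0-1(w=1) 1-2(w=4) 1-3(w=4) 2-4(w=1)}
step 5: add edge 5-7 (w=6); MST = {0-1(w=1) 1-2(w=4) 1-3(w=4) 2-4(w=1) 5-7(w=6)}
step 6: add edge 1-7 (w=8); MST = {0-1(w=1) 1-2(w=4) 1-3(w=4) 1-7(w=8) 2-4(w=1) 5-7(w=6)}
step 7: add edge 3-6 (w=9); MST = {0-1(w=1) 1-2(w=4) 1-3(w=4) 1-7(w=8) 2-4(w=1) 3-6(w=9) 5-7(w=6)}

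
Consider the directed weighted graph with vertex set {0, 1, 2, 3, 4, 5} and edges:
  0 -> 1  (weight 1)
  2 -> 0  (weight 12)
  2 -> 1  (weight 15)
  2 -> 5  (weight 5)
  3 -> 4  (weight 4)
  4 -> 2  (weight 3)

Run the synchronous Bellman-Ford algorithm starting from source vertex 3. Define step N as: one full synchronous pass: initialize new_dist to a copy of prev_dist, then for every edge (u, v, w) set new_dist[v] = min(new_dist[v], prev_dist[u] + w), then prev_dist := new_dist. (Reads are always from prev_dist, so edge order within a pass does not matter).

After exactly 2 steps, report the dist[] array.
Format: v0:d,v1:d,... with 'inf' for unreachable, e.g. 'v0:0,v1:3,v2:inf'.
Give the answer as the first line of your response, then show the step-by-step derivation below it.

v0:inf,v1:inf,v2:7,v3:0,v4:4,v5:inf

step 1: dist = v0:inf,v1:inf,v2:inf,v3:0,v4:4,v5:inf
step 2: dist = v0:inf,v1:inf,v2:7,v3:0,v4:4,v5:inf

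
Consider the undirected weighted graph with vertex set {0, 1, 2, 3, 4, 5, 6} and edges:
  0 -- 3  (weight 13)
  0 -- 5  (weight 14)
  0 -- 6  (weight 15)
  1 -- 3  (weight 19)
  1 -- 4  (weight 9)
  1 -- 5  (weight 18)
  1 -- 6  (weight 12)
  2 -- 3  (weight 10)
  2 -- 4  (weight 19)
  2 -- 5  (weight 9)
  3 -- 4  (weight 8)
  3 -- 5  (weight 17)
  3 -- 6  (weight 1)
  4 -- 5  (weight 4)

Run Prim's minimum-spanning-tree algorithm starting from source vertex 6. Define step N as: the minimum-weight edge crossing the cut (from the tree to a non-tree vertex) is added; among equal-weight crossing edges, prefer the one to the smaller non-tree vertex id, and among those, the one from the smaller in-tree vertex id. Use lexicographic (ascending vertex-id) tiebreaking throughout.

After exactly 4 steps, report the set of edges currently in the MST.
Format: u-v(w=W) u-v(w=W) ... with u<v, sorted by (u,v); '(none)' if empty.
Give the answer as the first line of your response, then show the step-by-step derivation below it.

1-4(w=9) 3-4(w=8) 3-6(w=1) 4-5(w=4)

step 1: add edge 3-6 (w=1); MST = {3-6(w=1)}
step 2: add edge 3-4 (w=8); MST = {3-4(w=8) 3-6(w=1)}
step 3: add edge 4-5 (w=4); MST = {3-4(w=8) 3-6(w=1) 4-5(w=4)}
step 4: add edge 1-4 (w=9); MST = {1-4(w=9) 3-4(w=8) 3-6(w=1) 4-5(w=4)}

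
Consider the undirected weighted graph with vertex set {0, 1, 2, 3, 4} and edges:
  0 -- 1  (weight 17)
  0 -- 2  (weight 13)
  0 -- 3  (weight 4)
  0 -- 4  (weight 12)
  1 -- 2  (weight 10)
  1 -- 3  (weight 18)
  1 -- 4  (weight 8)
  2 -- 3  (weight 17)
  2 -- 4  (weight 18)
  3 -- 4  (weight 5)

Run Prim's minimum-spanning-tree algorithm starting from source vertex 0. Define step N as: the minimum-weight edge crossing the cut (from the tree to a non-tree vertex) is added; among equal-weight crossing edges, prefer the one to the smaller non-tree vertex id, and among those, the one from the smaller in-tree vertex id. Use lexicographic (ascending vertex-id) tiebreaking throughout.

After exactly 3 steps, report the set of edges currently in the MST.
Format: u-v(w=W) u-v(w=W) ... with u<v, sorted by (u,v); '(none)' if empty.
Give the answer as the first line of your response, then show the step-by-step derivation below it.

0-3(w=4) 1-4(w=8) 3-4(w=5)

step 1: add edge 0-3 (w=4); MST = {0-3(w=4)}
step 2: add edge 3-4 (w=5); MST = {0-3(w=4) 3-4(w=5)}
step 3: add edge 1-4 (w=8); MST = {0-3(w=4) 1-4(w=8) 3-4(w=5)}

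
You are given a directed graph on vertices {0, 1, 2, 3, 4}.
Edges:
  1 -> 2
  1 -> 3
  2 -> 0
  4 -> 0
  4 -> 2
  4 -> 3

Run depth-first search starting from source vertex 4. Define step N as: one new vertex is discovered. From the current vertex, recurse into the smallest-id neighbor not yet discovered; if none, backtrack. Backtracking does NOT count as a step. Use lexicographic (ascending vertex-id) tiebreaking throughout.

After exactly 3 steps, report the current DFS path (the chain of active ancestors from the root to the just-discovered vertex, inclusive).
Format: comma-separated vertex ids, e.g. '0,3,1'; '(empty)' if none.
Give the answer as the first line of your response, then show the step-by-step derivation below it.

4,2

step 1: discover 4; path=4; order=4
step 2: discover 0; path=4>0; order=4,0
step 3: discover 2; path=4>2; order=4,0,2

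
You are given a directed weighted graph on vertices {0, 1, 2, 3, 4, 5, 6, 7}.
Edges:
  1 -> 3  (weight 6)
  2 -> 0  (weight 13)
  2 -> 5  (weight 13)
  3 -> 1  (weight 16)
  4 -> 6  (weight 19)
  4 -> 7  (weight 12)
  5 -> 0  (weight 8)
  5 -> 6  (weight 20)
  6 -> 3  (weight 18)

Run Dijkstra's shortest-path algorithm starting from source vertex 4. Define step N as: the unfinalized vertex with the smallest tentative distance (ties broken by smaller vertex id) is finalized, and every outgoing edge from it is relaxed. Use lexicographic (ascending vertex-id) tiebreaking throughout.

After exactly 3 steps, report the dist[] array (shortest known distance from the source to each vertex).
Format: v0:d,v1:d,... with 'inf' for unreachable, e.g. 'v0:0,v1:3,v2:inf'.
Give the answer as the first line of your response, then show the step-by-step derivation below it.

v0:inf,v1:inf,v2:inf,v3:37,v4:0,v5:inf,v6:19,v7:12

step 1: dist = v0:inf,v1:inf,v2:inf,v3:inf,v4:0,v5:inf,v6:19,v7:12
step 2: dist = v0:inf,v1:inf,v2:inf,v3:inf,v4:0,v5:inf,v6:19,v7:12
step 3: dist = v0:inf,v1:inf,v2:inf,v3:37,v4:0,v5:inf,v6:19,v7:12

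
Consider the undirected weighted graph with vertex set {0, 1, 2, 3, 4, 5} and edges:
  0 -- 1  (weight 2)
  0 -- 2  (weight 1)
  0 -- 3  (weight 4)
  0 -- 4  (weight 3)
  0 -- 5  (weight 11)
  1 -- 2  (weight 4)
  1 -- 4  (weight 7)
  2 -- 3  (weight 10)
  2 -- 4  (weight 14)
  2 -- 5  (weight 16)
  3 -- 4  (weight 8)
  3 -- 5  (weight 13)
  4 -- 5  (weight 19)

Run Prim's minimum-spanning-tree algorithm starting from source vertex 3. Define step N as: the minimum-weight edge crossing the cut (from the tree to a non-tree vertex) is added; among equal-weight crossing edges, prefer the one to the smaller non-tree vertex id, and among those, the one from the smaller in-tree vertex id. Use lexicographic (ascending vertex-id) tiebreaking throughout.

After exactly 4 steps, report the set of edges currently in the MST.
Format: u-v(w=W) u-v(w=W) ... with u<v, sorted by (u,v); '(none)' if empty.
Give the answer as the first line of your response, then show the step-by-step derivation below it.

0-1(w=2) 0-2(w=1) 0-3(w=4) 0-4(w=3)

step 1: add edge 0-3 (w=4); MST = {0-3(w=4)}
step 2: add edge 0-2 (w=1); MST = {0-2(w=1) 0-3(w=4)}
step 3: add edge 0-1 (w=2); MST = {0-1(w=2) 0-2(w=1) 0-3(w=4)}
step 4: add edge 0-4 (w=3); MST = {0-1(w=2) 0-2(w=1) 0-3(w=4) 0-4(w=3)}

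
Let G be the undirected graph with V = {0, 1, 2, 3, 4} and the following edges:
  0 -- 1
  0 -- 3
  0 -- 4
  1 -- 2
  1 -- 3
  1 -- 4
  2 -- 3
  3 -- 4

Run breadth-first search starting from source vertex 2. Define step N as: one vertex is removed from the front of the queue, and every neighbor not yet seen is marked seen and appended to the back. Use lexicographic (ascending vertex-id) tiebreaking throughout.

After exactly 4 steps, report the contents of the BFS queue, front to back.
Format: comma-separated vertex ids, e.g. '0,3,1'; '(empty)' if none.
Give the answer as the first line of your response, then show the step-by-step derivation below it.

4

step 1: dequeue 2; queue=[1,3]; order=2
step 2: dequeue 1; queue=[3,0,4]; order=2,1
step 3: dequeue 3; queue=[0,4]; order=2,1,3
step 4: dequeue 0; queue=[4]; order=2,1,3,0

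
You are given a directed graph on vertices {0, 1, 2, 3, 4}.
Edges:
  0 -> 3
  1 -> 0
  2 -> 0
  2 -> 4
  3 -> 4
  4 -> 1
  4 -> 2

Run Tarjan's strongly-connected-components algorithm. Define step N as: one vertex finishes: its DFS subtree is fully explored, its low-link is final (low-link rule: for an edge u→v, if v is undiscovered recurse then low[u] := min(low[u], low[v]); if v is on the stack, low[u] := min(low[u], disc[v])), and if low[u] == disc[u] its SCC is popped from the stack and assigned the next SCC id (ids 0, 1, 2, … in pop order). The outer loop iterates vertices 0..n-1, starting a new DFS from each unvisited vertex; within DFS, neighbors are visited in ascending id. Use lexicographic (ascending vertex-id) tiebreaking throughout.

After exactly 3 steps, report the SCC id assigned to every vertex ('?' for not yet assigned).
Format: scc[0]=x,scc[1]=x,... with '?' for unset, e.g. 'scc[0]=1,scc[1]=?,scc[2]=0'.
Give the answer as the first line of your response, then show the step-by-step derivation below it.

scc[0]=?,scc[1]=?,scc[2]=?,scc[3]=?,scc[4]=?

step 1: low=(low[0]=0,low[1]=0,low[2]=?,low[3]=1,low[4]=2); scc=(scc[0]=?,scc[1]=?,scc[2]=?,scc[3]=?,scc[4]=?)
step 2: low=(low[0]=0,low[1]=0,low[2]=0,low[3]=1,low[4]=0); scc=(scc[0]=?,scc[1]=?,scc[2]=?,scc[3]=?,scc[4]=?)
step 3: low=(low[0]=0,low[1]=0,low[2]=0,low[3]=1,low[4]=0); scc=(scc[0]=?,scc[1]=?,scc[2]=?,scc[3]=?,scc[4]=?)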